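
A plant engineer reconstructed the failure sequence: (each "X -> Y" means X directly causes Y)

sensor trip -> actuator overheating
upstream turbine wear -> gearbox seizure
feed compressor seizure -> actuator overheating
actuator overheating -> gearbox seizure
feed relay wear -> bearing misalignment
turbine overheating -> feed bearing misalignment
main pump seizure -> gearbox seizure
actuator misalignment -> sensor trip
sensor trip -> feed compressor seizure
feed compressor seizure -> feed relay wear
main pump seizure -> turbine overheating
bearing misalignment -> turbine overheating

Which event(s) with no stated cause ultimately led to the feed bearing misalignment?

the actuator misalignment, the main pump seizure

Tracing upstream from the feed bearing misalignment: the feed bearing misalignment ← the turbine overheating ← the bearing misalignment ← the feed relay wear ← the feed compressor seizure ← the sensor trip ← the actuator misalignment.
A separate upstream branch: the feed bearing misalignment ← the turbine overheating ← the main pump seizure.
Each of those chain origins has no stated cause.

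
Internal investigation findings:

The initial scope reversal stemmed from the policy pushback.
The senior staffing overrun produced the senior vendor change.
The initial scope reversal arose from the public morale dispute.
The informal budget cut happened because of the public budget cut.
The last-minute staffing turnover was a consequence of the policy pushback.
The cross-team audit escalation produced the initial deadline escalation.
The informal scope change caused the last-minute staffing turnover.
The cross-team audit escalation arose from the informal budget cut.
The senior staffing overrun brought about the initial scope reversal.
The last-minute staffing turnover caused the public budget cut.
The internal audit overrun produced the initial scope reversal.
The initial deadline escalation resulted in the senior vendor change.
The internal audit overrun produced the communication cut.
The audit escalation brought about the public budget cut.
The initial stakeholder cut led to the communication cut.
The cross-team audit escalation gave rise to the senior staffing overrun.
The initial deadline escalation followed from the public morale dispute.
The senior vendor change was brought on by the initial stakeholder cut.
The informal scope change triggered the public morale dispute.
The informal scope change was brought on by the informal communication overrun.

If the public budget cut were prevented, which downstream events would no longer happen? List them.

Downstream of the public budget cut: the informal budget cut, the cross-team audit escalation, the initial deadline escalation, the senior staffing overrun, the initial scope reversal, the senior vendor change.
Of those, still caused via another path: the initial deadline escalation, the initial scope reversal, the senior vendor change.
The remainder have no surviving cause.

the cross-team audit escalation, the informal budget cut, the senior staffing overrun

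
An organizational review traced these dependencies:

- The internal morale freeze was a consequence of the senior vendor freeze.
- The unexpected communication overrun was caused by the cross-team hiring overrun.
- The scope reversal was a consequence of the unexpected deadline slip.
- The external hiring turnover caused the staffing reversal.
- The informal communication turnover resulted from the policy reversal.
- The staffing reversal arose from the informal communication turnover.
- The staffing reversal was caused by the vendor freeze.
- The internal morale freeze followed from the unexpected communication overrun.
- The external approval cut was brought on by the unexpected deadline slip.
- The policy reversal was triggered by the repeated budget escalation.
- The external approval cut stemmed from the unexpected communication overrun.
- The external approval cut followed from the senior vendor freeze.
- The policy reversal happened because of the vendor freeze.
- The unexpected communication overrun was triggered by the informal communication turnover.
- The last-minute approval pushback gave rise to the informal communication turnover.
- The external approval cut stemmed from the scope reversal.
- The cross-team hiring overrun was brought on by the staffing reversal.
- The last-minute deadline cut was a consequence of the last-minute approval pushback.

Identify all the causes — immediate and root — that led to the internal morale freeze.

the cross-team hiring overrun, the external hiring turnover, the informal communication turnover, the last-minute approval pushback, the policy reversal, the repeated budget escalation, the senior vendor freeze, the staffing reversal, the unexpected communication overrun, the vendor freeze

Immediate causes of the internal morale freeze: the senior vendor freeze, the unexpected communication overrun.
Further upstream: the last-minute approval pushback, the vendor freeze, the repeated budget escalation, the policy reversal, the external hiring turnover, the informal communication turnover, the staffing reversal, the cross-team hiring overrun.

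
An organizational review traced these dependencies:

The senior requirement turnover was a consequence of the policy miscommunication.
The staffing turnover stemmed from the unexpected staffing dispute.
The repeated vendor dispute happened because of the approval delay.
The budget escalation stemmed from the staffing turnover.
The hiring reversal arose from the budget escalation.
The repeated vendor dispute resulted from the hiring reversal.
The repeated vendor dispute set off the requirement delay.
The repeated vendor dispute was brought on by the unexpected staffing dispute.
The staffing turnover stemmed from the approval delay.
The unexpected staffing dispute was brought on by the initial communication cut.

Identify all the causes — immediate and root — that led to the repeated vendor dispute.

Immediate causes of the repeated vendor dispute: the approval delay, the unexpected staffing dispute, the hiring reversal.
Further upstream: the initial communication cut, the staffing turnover, the budget escalation.

the approval delay, the budget escalation, the hiring reversal, the initial communication cut, the staffing turnover, the unexpected staffing dispute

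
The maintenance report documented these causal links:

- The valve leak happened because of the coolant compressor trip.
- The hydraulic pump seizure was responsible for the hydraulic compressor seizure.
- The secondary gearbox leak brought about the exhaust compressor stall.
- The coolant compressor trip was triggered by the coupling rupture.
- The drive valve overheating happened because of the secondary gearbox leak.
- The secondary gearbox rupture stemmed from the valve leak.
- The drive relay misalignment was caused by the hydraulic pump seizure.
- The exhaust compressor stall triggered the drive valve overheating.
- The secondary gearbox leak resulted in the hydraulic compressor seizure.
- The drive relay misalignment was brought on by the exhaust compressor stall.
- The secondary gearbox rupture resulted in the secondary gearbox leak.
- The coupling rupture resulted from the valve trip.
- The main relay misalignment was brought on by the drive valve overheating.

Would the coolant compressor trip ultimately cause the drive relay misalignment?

Yes

There is a causal chain: the coolant compressor trip → the valve leak → the secondary gearbox rupture → the secondary gearbox leak → the exhaust compressor stall → the drive relay misalignment.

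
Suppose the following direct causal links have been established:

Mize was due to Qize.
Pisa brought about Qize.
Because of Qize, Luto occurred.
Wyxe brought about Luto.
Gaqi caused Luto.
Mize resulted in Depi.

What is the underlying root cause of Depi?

Pisa

Tracing upstream from Depi: Depi ← Mize ← Qize ← Pisa.
Pisa has no stated cause, so it is the root.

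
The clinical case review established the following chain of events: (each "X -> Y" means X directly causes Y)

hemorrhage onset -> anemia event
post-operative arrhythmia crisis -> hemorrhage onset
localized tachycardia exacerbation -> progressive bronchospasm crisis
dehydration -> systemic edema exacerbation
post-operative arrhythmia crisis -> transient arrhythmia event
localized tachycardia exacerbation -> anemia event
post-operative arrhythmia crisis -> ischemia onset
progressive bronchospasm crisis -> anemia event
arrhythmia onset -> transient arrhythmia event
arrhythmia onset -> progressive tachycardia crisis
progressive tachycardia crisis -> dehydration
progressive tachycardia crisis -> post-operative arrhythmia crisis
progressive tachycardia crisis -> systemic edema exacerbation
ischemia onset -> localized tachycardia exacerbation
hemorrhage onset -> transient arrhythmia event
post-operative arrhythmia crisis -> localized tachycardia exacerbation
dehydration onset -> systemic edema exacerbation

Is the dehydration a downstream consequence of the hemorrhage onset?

No

The hemorrhage onset leads to the transient arrhythmia event, the anemia event; the dehydration is not among them.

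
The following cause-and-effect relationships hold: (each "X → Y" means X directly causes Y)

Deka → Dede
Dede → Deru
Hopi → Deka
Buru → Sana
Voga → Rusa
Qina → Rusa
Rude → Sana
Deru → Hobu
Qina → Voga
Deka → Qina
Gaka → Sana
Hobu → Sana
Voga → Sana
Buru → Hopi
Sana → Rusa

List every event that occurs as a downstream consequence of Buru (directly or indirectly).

Direct effects: Hopi, Sana.
2 steps out: Deka, Rusa.
3 steps out: Dede, Qina.
4 steps out: Deru, Voga.
5 steps out: Hobu.
Not reachable from it: Rude, Gaka.

Dede, Deka, Deru, Hobu, Hopi, Qina, Rusa, Sana, Voga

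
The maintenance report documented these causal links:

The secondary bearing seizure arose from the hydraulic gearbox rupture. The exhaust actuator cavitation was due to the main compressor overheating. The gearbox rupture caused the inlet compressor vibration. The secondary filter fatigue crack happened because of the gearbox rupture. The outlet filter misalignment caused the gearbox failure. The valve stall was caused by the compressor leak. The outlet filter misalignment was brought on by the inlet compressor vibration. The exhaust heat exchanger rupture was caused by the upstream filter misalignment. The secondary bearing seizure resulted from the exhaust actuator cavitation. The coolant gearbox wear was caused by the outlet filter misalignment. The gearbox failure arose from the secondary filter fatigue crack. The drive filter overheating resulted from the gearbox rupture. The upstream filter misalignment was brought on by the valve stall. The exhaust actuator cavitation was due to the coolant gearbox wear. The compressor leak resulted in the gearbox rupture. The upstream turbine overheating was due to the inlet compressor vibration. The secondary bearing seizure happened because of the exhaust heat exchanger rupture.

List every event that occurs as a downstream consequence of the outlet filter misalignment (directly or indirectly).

Direct effects: the coolant gearbox wear, the gearbox failure.
2 steps out: the exhaust actuator cavitation.
3 steps out: the secondary bearing seizure.
Not reachable from it: the compressor leak, the valve stall, the gearbox rupture, the main compressor overheating, the inlet compressor vibration, the secondary filter fatigue crack, the upstream turbine overheating, the drive filter overheating, the upstream filter misalignment, the hydraulic gearbox rupture, the exhaust heat exchanger rupture.

the coolant gearbox wear, the exhaust actuator cavitation, the gearbox failure, the secondary bearing seizure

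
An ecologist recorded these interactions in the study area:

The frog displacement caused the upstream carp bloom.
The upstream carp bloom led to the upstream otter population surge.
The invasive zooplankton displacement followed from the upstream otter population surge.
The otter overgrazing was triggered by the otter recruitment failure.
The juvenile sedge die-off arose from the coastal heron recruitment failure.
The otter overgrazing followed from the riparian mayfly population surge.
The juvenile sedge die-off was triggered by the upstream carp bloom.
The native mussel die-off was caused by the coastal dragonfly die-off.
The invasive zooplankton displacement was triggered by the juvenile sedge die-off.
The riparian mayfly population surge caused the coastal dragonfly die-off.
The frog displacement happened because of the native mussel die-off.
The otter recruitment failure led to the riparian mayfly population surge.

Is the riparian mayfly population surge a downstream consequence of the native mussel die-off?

No

The native mussel die-off leads to the frog displacement, the upstream carp bloom, the juvenile sedge die-off, the upstream otter population surge, the invasive zooplankton displacement; the riparian mayfly population surge is not among them.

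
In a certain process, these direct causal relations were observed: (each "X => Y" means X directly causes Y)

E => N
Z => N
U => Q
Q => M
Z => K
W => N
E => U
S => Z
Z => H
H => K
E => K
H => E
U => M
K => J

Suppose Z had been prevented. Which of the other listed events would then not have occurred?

Downstream of Z: H, E, U, K, J, N, Q, M.
Of those, still caused via another path: N.
The remainder have no surviving cause.

E, H, J, K, M, Q, U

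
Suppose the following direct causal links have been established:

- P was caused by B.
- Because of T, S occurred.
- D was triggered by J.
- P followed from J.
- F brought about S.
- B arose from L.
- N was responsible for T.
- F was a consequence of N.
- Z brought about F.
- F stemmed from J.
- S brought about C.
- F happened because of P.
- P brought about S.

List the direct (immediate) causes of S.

Upstream contributors include N, L, B, J, Z, but only F, P, T feed directly into S.

F, P, T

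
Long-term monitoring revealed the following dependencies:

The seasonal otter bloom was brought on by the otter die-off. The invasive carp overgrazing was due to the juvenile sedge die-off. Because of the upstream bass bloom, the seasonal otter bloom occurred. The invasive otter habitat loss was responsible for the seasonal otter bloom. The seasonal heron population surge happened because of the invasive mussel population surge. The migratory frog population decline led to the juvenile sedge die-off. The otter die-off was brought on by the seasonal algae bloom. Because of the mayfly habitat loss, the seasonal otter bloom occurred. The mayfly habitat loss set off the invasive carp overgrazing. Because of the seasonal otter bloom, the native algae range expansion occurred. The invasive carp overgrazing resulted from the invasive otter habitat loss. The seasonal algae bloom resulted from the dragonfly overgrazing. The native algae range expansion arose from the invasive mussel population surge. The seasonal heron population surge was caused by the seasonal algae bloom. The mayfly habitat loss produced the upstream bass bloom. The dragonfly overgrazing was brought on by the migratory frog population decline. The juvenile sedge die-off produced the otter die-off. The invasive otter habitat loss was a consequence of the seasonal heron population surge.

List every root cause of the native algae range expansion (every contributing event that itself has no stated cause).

the invasive mussel population surge, the mayfly habitat loss, the migratory frog population decline

Tracing upstream from the native algae range expansion: the native algae range expansion ← the invasive mussel population surge.
A separate upstream branch: the native algae range expansion ← the seasonal otter bloom ← the otter die-off ← the juvenile sedge die-off ← the migratory frog population decline.
A separate upstream branch: the native algae range expansion ← the seasonal otter bloom ← the mayfly habitat loss.
Each of those chain origins has no stated cause.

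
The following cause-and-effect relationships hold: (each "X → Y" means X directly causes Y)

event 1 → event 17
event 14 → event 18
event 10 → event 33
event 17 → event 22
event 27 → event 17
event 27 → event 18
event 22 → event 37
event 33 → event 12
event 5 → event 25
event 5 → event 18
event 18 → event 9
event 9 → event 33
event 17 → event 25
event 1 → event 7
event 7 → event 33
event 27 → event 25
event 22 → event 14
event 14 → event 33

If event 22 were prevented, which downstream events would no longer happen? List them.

event 14, event 37

Downstream of event 22: event 37, event 14, event 18, event 9, event 33, event 12.
Of those, still caused via another path: event 18, event 9, event 33, event 12.
The remainder have no surviving cause.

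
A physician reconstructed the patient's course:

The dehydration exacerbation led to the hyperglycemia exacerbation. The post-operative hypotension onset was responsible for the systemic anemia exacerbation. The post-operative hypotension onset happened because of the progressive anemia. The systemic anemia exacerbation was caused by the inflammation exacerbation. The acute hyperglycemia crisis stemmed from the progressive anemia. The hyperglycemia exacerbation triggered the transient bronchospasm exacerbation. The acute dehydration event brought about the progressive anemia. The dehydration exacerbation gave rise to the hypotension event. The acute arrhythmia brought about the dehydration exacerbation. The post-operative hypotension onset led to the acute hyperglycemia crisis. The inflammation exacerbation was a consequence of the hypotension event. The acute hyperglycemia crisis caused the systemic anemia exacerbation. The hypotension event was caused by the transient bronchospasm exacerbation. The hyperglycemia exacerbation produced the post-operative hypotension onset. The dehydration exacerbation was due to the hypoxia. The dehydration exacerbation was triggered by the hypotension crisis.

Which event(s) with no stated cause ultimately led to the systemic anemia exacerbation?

the acute arrhythmia, the acute dehydration event, the hypotension crisis, the hypoxia

Tracing upstream from the systemic anemia exacerbation: the systemic anemia exacerbation ← the inflammation exacerbation ← the hypotension event ← the dehydration exacerbation ← the hypotension crisis.
A separate upstream branch: the systemic anemia exacerbation ← the inflammation exacerbation ← the hypotension event ← the dehydration exacerbation ← the acute arrhythmia.
A separate upstream branch: the systemic anemia exacerbation ← the inflammation exacerbation ← the hypotension event ← the dehydration exacerbation ← the hypoxia.
A separate upstream branch: the systemic anemia exacerbation ← the post-operative hypotension onset ← the progressive anemia ← the acute dehydration event.
Each of those chain origins has no stated cause.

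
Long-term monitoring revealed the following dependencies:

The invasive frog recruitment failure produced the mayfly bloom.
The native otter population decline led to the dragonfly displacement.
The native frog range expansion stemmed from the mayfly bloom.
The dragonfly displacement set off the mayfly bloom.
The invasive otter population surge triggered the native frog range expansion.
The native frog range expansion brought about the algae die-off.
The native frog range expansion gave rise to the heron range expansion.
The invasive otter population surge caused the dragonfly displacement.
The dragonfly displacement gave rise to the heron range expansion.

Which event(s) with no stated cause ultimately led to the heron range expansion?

Tracing upstream from the heron range expansion: the heron range expansion ← the dragonfly displacement ← the native otter population decline.
A separate upstream branch: the heron range expansion ← the dragonfly displacement ← the invasive otter population surge.
A separate upstream branch: the heron range expansion ← the native frog range expansion ← the mayfly bloom ← the invasive frog recruitment failure.
Each of those chain origins has no stated cause.

the invasive frog recruitment failure, the invasive otter population surge, the native otter population decline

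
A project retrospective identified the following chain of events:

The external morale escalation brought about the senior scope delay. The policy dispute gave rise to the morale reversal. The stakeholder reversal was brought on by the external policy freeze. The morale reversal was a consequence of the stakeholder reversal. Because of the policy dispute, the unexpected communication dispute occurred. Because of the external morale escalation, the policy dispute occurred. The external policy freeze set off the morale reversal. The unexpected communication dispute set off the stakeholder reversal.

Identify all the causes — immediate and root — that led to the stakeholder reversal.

the external morale escalation, the external policy freeze, the policy dispute, the unexpected communication dispute

Immediate causes of the stakeholder reversal: the external policy freeze, the unexpected communication dispute.
Further upstream: the external morale escalation, the policy dispute.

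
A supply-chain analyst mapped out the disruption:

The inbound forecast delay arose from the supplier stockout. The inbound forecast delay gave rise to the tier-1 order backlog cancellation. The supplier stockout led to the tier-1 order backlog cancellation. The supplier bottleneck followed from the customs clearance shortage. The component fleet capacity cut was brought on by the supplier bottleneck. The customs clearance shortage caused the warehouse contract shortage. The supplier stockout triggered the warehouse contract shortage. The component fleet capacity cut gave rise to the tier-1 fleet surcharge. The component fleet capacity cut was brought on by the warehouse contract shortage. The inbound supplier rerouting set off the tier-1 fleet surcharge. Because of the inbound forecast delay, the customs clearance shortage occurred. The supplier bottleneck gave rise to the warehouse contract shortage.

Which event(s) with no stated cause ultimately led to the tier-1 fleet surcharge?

Tracing upstream from the tier-1 fleet surcharge: the tier-1 fleet surcharge ← the component fleet capacity cut ← the warehouse contract shortage ← the supplier stockout.
A separate upstream branch: the tier-1 fleet surcharge ← the inbound supplier rerouting.
Each of those chain origins has no stated cause.

the inbound supplier rerouting, the supplier stockout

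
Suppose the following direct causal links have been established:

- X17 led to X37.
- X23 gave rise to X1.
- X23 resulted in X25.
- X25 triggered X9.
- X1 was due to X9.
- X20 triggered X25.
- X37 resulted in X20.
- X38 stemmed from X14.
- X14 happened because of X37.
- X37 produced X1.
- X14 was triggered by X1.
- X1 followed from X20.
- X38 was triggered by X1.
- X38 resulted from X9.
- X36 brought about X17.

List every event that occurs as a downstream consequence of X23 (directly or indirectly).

X1, X14, X25, X38, X9

Direct effects: X25, X1.
2 steps out: X9, X14, X38.
Not reachable from it: X36, X17, X37, X20.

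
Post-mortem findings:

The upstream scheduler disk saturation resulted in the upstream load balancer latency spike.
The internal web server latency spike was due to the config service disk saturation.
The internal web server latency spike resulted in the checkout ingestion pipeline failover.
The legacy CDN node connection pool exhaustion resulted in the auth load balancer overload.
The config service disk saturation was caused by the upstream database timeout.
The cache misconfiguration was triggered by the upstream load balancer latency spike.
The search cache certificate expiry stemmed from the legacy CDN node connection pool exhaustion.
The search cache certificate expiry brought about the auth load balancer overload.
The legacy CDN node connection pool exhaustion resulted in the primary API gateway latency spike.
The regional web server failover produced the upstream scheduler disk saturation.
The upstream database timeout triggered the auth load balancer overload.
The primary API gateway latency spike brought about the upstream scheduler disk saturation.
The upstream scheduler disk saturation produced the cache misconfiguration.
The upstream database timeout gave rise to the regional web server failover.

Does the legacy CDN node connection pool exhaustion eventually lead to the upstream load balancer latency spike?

There is a causal chain: the legacy CDN node connection pool exhaustion → the primary API gateway latency spike → the upstream scheduler disk saturation → the upstream load balancer latency spike.

Yes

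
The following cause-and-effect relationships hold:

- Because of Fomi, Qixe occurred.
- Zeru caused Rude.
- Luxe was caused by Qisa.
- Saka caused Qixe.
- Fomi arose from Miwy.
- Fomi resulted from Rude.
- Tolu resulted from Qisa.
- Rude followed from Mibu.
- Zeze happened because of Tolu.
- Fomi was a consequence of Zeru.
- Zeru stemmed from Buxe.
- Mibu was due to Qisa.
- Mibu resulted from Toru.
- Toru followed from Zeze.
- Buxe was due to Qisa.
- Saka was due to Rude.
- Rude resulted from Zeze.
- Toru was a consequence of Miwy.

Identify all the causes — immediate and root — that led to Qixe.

Immediate causes of Qixe: Saka, Fomi.
Further upstream: Qisa, Miwy, Buxe, Tolu, Zeze, Toru, Zeru, Mibu, Rude.

Buxe, Fomi, Mibu, Miwy, Qisa, Rude, Saka, Tolu, Toru, Zeru, Zeze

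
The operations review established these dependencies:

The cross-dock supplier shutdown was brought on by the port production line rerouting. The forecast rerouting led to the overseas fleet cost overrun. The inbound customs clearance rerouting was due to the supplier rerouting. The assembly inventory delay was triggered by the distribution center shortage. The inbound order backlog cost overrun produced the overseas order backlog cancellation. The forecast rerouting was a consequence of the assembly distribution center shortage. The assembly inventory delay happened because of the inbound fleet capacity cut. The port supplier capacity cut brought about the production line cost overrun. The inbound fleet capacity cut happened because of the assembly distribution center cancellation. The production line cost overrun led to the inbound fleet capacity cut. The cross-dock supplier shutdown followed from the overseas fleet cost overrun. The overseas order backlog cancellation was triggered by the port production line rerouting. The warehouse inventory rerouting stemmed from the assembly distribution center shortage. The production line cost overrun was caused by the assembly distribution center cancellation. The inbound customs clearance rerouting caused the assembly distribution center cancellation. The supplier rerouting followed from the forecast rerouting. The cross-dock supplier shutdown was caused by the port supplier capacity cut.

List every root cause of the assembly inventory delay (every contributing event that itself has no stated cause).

the assembly distribution center shortage, the distribution center shortage, the port supplier capacity cut

Tracing upstream from the assembly inventory delay: the assembly inventory delay ← the inbound fleet capacity cut ← the assembly distribution center cancellation ← the inbound customs clearance rerouting ← the supplier rerouting ← the forecast rerouting ← the assembly distribution center shortage.
A separate upstream branch: the assembly inventory delay ← the inbound fleet capacity cut ← the production line cost overrun ← the port supplier capacity cut.
A separate upstream branch: the assembly inventory delay ← the distribution center shortage.
Each of those chain origins has no stated cause.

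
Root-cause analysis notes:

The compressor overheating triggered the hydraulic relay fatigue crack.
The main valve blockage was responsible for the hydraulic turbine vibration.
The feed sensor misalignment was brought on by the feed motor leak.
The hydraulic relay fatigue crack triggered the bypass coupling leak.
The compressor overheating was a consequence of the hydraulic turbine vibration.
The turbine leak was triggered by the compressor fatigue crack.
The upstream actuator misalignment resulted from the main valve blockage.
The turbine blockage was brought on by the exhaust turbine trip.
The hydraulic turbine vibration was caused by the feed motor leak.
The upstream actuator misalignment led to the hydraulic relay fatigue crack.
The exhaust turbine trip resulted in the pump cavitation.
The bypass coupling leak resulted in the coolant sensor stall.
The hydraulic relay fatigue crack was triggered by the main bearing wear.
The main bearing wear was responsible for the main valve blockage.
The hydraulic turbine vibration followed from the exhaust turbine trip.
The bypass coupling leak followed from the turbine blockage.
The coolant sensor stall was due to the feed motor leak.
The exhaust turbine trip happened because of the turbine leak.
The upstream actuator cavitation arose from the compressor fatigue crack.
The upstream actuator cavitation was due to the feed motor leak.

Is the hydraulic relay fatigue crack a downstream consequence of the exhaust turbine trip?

Yes

There is a causal chain: the exhaust turbine trip → the hydraulic turbine vibration → the compressor overheating → the hydraulic relay fatigue crack.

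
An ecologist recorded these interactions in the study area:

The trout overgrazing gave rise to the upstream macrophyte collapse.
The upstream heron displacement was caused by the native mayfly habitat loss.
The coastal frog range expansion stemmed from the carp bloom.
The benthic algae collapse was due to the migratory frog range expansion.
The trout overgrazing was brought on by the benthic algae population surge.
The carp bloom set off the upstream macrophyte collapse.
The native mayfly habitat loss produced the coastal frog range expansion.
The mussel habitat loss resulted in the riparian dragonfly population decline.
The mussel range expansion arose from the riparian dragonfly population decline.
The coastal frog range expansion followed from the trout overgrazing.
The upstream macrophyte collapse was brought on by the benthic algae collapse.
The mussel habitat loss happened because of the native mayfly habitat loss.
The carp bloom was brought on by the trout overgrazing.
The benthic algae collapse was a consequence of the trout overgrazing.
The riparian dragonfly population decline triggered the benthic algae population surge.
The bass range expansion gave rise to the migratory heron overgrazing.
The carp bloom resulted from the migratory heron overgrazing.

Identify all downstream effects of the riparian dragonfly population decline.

Direct effects: the benthic algae population surge, the mussel range expansion.
2 steps out: the trout overgrazing.
3 steps out: the carp bloom, the coastal frog range expansion, the benthic algae collapse, the upstream macrophyte collapse.
Not reachable from it: the native mayfly habitat loss, the mussel habitat loss, the bass range expansion, the migratory heron overgrazing, the migratory frog range expansion, the upstream heron displacement.

the benthic algae collapse, the benthic algae population surge, the carp bloom, the coastal frog range expansion, the mussel range expansion, the trout overgrazing, the upstream macrophyte collapse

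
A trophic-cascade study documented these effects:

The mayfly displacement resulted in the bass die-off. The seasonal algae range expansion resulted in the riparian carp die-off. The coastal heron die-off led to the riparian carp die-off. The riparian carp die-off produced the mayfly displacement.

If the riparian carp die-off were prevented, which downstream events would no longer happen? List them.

Downstream of the riparian carp die-off: the mayfly displacement, the bass die-off.

the bass die-off, the mayfly displacement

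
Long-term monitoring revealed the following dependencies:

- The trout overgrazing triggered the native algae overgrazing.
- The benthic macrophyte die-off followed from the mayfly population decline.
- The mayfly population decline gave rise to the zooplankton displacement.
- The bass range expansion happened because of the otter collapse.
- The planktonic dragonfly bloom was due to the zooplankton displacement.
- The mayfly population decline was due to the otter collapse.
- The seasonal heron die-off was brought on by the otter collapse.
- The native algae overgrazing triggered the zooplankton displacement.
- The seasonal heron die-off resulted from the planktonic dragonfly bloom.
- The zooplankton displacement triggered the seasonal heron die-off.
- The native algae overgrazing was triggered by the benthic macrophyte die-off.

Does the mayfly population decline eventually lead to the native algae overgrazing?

Yes

There is a causal chain: the mayfly population decline → the benthic macrophyte die-off → the native algae overgrazing.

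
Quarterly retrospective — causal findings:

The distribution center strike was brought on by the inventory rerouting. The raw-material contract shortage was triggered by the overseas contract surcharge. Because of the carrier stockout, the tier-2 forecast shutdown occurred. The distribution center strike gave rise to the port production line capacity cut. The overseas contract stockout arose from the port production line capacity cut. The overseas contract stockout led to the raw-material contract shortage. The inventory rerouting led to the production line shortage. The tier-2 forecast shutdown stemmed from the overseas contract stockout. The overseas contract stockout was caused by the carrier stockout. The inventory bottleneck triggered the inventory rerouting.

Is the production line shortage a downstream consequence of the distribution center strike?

The distribution center strike leads to the port production line capacity cut, the overseas contract stockout, the tier-2 forecast shutdown, the raw-material contract shortage; the production line shortage is not among them.

No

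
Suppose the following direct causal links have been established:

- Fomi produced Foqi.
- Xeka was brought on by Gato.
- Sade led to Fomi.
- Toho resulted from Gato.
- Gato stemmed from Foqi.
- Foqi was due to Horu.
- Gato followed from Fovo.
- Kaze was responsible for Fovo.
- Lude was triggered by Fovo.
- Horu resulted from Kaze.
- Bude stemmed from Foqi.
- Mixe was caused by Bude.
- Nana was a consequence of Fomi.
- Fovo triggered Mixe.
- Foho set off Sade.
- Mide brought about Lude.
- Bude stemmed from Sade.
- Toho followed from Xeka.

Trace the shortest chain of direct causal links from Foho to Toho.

Foho → Sade
Sade → Fomi
Fomi → Foqi
Foqi → Gato
Gato → Toho
Length: 5 steps.

Foho → Sade → Fomi → Foqi → Gato → Toho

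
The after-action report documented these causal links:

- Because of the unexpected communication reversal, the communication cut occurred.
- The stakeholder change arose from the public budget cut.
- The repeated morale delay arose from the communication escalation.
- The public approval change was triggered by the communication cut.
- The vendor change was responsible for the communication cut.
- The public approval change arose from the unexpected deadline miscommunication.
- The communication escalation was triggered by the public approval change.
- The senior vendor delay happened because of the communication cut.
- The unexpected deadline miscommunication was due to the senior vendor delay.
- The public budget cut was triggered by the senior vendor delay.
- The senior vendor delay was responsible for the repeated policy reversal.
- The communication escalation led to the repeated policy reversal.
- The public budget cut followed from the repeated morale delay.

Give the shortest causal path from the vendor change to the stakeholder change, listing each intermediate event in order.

the vendor change → the communication cut → the senior vendor delay → the public budget cut → the stakeholder change

the vendor change → the communication cut
the communication cut → the senior vendor delay
the senior vendor delay → the public budget cut
the public budget cut → the stakeholder change
Length: 4 steps.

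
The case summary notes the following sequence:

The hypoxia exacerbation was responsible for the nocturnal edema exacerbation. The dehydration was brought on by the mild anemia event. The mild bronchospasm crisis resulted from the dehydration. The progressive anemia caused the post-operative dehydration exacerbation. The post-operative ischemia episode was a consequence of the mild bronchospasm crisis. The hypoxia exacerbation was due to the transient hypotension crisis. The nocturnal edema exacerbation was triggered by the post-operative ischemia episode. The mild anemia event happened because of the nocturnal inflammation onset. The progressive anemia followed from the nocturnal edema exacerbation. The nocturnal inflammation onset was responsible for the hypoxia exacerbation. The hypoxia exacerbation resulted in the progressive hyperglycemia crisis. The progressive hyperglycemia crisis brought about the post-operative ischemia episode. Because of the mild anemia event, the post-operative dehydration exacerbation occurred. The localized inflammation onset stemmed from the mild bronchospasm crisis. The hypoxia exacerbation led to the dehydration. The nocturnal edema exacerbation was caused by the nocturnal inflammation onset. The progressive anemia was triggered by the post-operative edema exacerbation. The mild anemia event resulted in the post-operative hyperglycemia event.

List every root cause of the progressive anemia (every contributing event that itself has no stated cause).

Tracing upstream from the progressive anemia: the progressive anemia ← the nocturnal edema exacerbation ← the nocturnal inflammation onset.
A separate upstream branch: the progressive anemia ← the nocturnal edema exacerbation ← the hypoxia exacerbation ← the transient hypotension crisis.
A separate upstream branch: the progressive anemia ← the post-operative edema exacerbation.
Each of those chain origins has no stated cause.

the nocturnal inflammation onset, the post-operative edema exacerbation, the transient hypotension crisis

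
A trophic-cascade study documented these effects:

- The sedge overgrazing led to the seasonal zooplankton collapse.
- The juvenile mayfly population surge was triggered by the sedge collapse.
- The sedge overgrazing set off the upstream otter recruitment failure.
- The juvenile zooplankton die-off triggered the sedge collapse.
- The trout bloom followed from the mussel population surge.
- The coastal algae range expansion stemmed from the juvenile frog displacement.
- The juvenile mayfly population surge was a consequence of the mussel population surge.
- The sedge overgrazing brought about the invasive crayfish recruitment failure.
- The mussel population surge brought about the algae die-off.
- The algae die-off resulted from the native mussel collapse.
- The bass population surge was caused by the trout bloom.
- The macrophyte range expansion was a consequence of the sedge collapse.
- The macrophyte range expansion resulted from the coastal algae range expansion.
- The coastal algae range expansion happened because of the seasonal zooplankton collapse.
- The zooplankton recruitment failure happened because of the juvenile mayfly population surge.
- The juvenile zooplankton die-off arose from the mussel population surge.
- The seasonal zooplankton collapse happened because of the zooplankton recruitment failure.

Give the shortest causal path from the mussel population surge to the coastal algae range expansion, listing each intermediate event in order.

the mussel population surge → the juvenile mayfly population surge
the juvenile mayfly population surge → the zooplankton recruitment failure
the zooplankton recruitment failure → the seasonal zooplankton collapse
the seasonal zooplankton collapse → the coastal algae range expansion
Length: 4 steps.

the mussel population surge → the juvenile mayfly population surge → the zooplankton recruitment failure → the seasonal zooplankton collapse → the coastal algae range expansion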